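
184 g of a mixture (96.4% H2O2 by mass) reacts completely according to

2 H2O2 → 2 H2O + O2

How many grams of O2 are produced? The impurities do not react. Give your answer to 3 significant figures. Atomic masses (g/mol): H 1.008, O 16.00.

Mass of pure H2O2 = 184 g × 0.964 = 177.4 g.
M(H2O2) = 2(1.008) + 2(16.00) = 34.016 g/mol.
M(O2) = 2(16.00) = 32.00 g/mol.
n(H2O2) = 177.4 g / 34.016 g/mol = 5.214 mol.
From the equation the H2O2:O2 mole ratio is 2:1, so n(O2) = 5.214 × 1/2 = 2.607 mol.
Mass of O2 = 2.607 mol × 32.00 g/mol = 83.43 g.

83.4 g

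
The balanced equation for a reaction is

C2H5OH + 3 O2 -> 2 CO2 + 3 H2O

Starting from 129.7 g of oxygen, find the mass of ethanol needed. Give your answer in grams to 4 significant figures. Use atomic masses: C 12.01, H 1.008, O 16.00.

62.24 g

M(O2) = 2(16.00) = 32.00 g/mol.
M(C2H5OH) = 2(12.01) + 6(1.008) + 16.00 = 46.068 g/mol.
n(O2) = 129.70 g / 32.00 g/mol = 4.0531 mol.
From the equation the O2:C2H5OH mole ratio is 3:1, so n(C2H5OH) = 4.0531 × 1/3 = 1.3510 mol.
Mass of C2H5OH = 1.3510 mol × 46.068 g/mol = 62.240 g.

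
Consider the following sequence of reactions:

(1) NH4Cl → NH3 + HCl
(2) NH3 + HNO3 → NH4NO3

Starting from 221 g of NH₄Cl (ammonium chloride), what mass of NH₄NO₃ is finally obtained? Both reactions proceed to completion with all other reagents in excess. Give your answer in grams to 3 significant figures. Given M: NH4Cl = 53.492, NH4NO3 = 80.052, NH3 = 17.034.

331 g

n(NH4Cl) = 221.0 / 53.492 = 4.131 mol.
Step 1 gives a 1:1 ratio of NH4Cl to NH3, so n(NH3) = 4.131 mol.
In step 2 the NH3:NH4NO3 ratio is 1:1, so n(NH4NO3) = 4.131 mol.
Mass of NH4NO3 = 4.131 × 80.052 = 330.7 g.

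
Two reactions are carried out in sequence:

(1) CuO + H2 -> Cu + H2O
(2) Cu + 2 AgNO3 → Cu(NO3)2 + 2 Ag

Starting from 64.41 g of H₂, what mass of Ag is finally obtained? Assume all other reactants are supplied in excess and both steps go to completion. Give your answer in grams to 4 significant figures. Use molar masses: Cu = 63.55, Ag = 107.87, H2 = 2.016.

6893 g

n(H2) = 64.410 / 2.016 = 31.949 mol.
Step 1 gives a 1:1 ratio of H2 to Cu, so n(Cu) = 31.949 mol.
In step 2 the Cu:Ag ratio is 1:2, so n(Ag) = 63.899 mol.
Mass of Ag = 63.899 × 107.87 = 6892.8 g.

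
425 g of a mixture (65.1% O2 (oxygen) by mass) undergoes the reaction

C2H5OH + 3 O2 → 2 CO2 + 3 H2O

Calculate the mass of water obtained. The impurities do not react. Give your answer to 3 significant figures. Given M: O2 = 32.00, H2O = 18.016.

Mass of pure O2 = 425 g × 0.651 = 276.7 g.
n(O2) = 276.7 g / 32.00 g/mol = 8.646 mol.
From the equation the O2:H2O mole ratio is 3:3, so n(H2O) = 8.646 × 3/3 = 8.646 mol.
Mass of H2O = 8.646 mol × 18.016 g/mol = 155.8 g.

156 g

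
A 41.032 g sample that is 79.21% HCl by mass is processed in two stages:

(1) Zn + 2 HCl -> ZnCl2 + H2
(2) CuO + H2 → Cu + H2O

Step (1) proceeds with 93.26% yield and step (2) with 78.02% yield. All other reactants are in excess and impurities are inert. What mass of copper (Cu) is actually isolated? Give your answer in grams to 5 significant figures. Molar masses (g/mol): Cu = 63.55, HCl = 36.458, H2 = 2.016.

20.611 g

Pure HCl = 41.032 × 0.7921 = 32.5014 g.
n(HCl) = 32.5014 / 36.458 = 0.891476 mol.
Step 1 (HCl:H2 = 2:1): theoretical n(H2) = 0.445738 mol; at 93.26% yield, n(H2) = 0.415695 mol.
Step 2 (H2:Cu = 1:1): theoretical n(Cu) = 0.415695 mol, so theoretical mass = 0.415695 × 63.55 = 26.4174 g.
At 78.02% yield, actual mass of Cu = 26.4174 × 0.7802 = 20.6109 g.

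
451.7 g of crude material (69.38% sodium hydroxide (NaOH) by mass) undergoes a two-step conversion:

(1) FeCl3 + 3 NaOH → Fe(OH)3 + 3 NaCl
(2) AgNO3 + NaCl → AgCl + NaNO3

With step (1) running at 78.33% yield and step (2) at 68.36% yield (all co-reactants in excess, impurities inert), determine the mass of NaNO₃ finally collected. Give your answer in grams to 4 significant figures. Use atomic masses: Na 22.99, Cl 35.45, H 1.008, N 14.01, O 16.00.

356.6 g

Pure NaOH = 451.7 × 0.6938 = 313.39 g.
M(NaOH) = 22.99 + 16.00 + 1.008 = 39.998 g/mol.
M(NaNO3) = 22.99 + 14.01 + 3(16.00) = 85.00 g/mol.
n(NaOH) = 313.39 / 39.998 = 7.8351 mol.
Step 1 (NaOH:NaCl = 3:3): theoretical n(NaCl) = 7.8351 mol; at 78.33% yield, n(NaCl) = 6.1373 mol.
Step 2 (NaCl:NaNO3 = 1:1): theoretical n(NaNO3) = 6.1373 mol, so theoretical mass = 6.1373 × 85.00 = 521.67 g.
At 68.36% yield, actual mass of NaNO3 = 521.67 × 0.6836 = 356.61 g.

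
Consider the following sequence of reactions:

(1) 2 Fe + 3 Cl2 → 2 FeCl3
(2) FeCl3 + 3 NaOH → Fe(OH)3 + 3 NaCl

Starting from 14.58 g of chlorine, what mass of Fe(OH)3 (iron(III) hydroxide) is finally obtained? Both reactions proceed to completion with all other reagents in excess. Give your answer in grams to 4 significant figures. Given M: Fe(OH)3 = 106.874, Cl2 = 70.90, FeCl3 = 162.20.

n(Cl2) = 14.580 / 70.90 = 0.20564 mol.
Step 1 gives a 3:2 ratio of Cl2 to FeCl3, so n(FeCl3) = 0.13709 mol.
In step 2 the FeCl3:Fe(OH)3 ratio is 1:1, so n(Fe(OH)3) = 0.13709 mol.
Mass of Fe(OH)3 = 0.13709 × 106.874 = 14.652 g.

14.65 g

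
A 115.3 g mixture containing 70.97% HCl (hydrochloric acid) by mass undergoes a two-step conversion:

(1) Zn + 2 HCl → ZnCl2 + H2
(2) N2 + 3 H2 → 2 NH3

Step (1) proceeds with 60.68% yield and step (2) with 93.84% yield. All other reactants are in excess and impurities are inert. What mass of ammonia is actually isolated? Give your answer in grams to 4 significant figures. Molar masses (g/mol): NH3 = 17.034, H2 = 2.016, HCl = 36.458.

7.257 g

Pure HCl = 115.3 × 0.7097 = 81.828 g.
n(HCl) = 81.828 / 36.458 = 2.2445 mol.
Step 1 (HCl:H2 = 2:1): theoretical n(H2) = 1.1222 mol; at 60.68% yield, n(H2) = 0.68097 mol.
Step 2 (H2:NH3 = 3:2): theoretical n(NH3) = 0.45398 mol, so theoretical mass = 0.45398 × 17.034 = 7.7331 g.
At 93.84% yield, actual mass of NH3 = 7.7331 × 0.9384 = 7.2567 g.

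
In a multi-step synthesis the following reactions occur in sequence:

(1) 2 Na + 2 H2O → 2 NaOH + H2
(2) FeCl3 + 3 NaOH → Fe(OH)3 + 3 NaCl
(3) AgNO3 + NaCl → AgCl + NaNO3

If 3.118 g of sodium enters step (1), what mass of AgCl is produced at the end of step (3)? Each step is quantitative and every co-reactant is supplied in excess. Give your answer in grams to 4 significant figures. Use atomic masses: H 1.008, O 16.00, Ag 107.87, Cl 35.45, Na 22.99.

M(Na) = 22.99 g/mol.
M(AgCl) = 107.87 + 35.45 = 143.32 g/mol.
n(Na) = 3.118 / 22.99 = 0.13562 mol.
Reaction (1): Na→NaOH ratio 2:2 ⇒ n(NaOH) = 0.13562 mol.
Reaction (2): NaOH→NaCl ratio 3:3 ⇒ n(NaCl) = 0.13562 mol.
Reaction (3): NaCl→AgCl ratio 1:1 ⇒ n(AgCl) = 0.13562 mol.
Mass of AgCl = 0.13562 × 143.32 = 19.438 g.

19.44 g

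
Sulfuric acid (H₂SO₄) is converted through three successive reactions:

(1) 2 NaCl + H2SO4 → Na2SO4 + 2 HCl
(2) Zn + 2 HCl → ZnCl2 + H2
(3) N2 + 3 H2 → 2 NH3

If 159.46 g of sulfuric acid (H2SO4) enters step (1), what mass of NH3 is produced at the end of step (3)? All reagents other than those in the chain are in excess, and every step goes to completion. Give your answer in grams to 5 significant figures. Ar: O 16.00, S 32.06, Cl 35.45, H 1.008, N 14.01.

18.464 g

M(H2SO4) = 2(1.008) + 32.06 + 4(16.00) = 98.076 g/mol.
M(NH3) = 14.01 + 3(1.008) = 17.034 g/mol.
n(H2SO4) = 159.46 / 98.076 = 1.62588 mol.
Reaction (1): H2SO4→HCl ratio 1:2 ⇒ n(HCl) = 3.25176 mol.
Reaction (2): HCl→H2 ratio 2:1 ⇒ n(H2) = 1.62588 mol.
Reaction (3): H2→NH3 ratio 3:2 ⇒ n(NH3) = 1.08392 mol.
Mass of NH3 = 1.08392 × 17.034 = 18.4635 g.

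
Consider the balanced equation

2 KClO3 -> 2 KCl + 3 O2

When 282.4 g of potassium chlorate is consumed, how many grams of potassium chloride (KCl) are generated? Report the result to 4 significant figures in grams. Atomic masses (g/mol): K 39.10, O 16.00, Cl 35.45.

M(KClO3) = 39.10 + 35.45 + 3(16.00) = 122.55 g/mol.
M(KCl) = 39.10 + 35.45 = 74.55 g/mol.
n(KClO3) = 282.40 g / 122.55 g/mol = 2.3044 mol.
From the equation the KClO3:KCl mole ratio is 2:2, so n(KCl) = 2.3044 × 2/2 = 2.3044 mol.
Mass of KCl = 2.3044 mol × 74.55 g/mol = 171.79 g.

171.8 g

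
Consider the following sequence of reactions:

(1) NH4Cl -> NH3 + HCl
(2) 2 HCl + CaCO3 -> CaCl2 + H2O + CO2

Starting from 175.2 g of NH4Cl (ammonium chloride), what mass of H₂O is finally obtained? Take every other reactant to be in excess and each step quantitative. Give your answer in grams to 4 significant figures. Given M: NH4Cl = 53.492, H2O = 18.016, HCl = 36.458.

n(NH4Cl) = 175.20 / 53.492 = 3.2753 mol.
Step 1 gives a 1:1 ratio of NH4Cl to HCl, so n(HCl) = 3.2753 mol.
In step 2 the HCl:H2O ratio is 2:1, so n(H2O) = 1.6376 mol.
Mass of H2O = 1.6376 × 18.016 = 29.504 g.

29.50 g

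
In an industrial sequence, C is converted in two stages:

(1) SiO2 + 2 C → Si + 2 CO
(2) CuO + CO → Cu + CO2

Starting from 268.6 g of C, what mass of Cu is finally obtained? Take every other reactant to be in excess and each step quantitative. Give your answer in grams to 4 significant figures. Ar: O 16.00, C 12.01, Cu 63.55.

1421 g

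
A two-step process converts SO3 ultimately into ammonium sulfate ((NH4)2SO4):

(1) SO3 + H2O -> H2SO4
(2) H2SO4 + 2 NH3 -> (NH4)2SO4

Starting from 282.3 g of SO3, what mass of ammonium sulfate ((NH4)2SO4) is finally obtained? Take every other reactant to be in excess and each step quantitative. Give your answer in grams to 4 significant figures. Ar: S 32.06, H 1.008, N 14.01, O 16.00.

466.0 g

M(SO3) = 32.06 + 3(16.00) = 80.06 g/mol.
M((NH4)2SO4) = 2(14.01) + 8(1.008) + 32.06 + 4(16.00) = 132.144 g/mol.
n(SO3) = 282.30 / 80.06 = 3.5261 mol.
Step 1 gives a 1:1 ratio of SO3 to H2SO4, so n(H2SO4) = 3.5261 mol.
In step 2 the H2SO4:(NH4)2SO4 ratio is 1:1, so n((NH4)2SO4) = 3.5261 mol.
Mass of (NH4)2SO4 = 3.5261 × 132.144 = 465.95 g.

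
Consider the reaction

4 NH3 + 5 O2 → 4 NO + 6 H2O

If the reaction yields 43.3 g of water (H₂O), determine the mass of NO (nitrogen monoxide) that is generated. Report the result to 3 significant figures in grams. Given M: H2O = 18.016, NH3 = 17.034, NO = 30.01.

n(H2O) = 43.30 g / 18.016 g/mol = 2.403 mol.
From the equation the H2O:NO mole ratio is 6:4, so n(NO) = 2.403 × 4/6 = 1.602 mol.
Mass of NO = 1.602 mol × 30.01 g/mol = 48.08 g.

48.1 g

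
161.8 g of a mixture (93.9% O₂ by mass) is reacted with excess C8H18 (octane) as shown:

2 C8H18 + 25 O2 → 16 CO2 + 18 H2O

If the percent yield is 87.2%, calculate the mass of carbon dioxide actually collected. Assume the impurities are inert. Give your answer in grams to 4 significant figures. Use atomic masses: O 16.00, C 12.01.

Pure O2 available = 161.8 g × 0.939 = 151.93 g.
M(O2) = 2(16.00) = 32.00 g/mol.
M(CO2) = 12.01 + 2(16.00) = 44.01 g/mol.
n(O2) = 151.93 g / 32.00 g/mol = 4.7478 mol.
From the equation the O2:CO2 mole ratio is 25:16, so n(CO2) = 4.7478 × 16/25 = 3.0386 mol.
Mass of CO2 = 3.0386 mol × 44.01 g/mol = 133.73 g.
Actual mass collected = 133.73 g × 0.872 = 116.61 g.

116.6 g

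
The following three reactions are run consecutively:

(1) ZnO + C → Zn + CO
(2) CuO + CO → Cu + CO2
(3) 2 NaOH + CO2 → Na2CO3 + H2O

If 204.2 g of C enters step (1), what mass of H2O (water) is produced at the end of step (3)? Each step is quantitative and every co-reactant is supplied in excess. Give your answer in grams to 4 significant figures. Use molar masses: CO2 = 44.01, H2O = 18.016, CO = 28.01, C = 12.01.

n(C) = 204.2 / 12.01 = 17.002 mol.
Reaction (1): C→CO ratio 1:1 ⇒ n(CO) = 17.002 mol.
Reaction (2): CO→CO2 ratio 1:1 ⇒ n(CO2) = 17.002 mol.
Reaction (3): CO2→H2O ratio 1:1 ⇒ n(H2O) = 17.002 mol.
Mass of H2O = 17.002 × 18.016 = 306.32 g.

306.3 g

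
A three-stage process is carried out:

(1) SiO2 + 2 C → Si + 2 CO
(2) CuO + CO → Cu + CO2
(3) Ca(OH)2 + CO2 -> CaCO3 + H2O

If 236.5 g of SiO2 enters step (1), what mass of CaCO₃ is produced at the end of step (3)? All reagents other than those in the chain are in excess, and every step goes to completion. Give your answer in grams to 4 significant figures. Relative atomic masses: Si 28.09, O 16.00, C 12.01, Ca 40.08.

787.9 g

M(SiO2) = 28.09 + 2(16.00) = 60.09 g/mol.
M(CaCO3) = 40.08 + 12.01 + 3(16.00) = 100.09 g/mol.
n(SiO2) = 236.5 / 60.09 = 3.9358 mol.
Reaction (1): SiO2→CO ratio 1:2 ⇒ n(CO) = 7.8715 mol.
Reaction (2): CO→CO2 ratio 1:1 ⇒ n(CO2) = 7.8715 mol.
Reaction (3): CO2→CaCO3 ratio 1:1 ⇒ n(CaCO3) = 7.8715 mol.
Mass of CaCO3 = 7.8715 × 100.09 = 787.86 g.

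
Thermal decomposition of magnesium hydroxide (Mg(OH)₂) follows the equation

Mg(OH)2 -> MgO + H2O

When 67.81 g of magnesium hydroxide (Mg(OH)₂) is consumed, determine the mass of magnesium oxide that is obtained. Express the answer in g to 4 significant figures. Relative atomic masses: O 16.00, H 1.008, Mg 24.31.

46.86 g

M(Mg(OH)2) = 24.31 + 2(16.00) + 2(1.008) = 58.326 g/mol.
M(MgO) = 24.31 + 16.00 = 40.31 g/mol.
n(Mg(OH)2) = 67.810 g / 58.326 g/mol = 1.1626 mol.
From the equation the Mg(OH)2:MgO mole ratio is 1:1, so n(MgO) = 1.1626 × 1/1 = 1.1626 mol.
Mass of MgO = 1.1626 mol × 40.31 g/mol = 46.865 g.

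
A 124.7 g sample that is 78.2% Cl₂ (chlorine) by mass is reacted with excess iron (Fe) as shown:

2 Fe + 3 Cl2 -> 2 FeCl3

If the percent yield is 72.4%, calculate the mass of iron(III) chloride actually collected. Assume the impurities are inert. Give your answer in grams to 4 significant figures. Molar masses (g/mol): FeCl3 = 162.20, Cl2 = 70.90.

107.7 g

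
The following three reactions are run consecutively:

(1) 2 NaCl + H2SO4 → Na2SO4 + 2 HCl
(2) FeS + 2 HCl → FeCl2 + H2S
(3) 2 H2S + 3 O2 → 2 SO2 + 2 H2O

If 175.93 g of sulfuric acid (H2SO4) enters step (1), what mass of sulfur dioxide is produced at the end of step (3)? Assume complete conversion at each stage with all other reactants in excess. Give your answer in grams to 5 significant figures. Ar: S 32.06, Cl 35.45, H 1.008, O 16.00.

114.91 g

M(H2SO4) = 2(1.008) + 32.06 + 4(16.00) = 98.076 g/mol.
M(SO2) = 32.06 + 2(16.00) = 64.06 g/mol.
n(H2SO4) = 175.93 / 98.076 = 1.79381 mol.
Reaction (1): H2SO4→HCl ratio 1:2 ⇒ n(HCl) = 3.58763 mol.
Reaction (2): HCl→H2S ratio 2:1 ⇒ n(H2S) = 1.79381 mol.
Reaction (3): H2S→SO2 ratio 2:2 ⇒ n(SO2) = 1.79381 mol.
Mass of SO2 = 1.79381 × 64.06 = 114.912 g.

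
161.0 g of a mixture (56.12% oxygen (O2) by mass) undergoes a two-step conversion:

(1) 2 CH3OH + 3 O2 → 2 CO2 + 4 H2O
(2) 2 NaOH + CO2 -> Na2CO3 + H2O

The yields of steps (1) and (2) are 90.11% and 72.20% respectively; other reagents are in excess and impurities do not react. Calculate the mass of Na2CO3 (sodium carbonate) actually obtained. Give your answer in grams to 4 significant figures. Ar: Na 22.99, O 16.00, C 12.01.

129.8 g

Pure O2 = 161.0 × 0.5612 = 90.353 g.
M(O2) = 2(16.00) = 32.00 g/mol.
M(Na2CO3) = 2(22.99) + 12.01 + 3(16.00) = 105.99 g/mol.
n(O2) = 90.353 / 32.00 = 2.8235 mol.
Step 1 (O2:CO2 = 3:2): theoretical n(CO2) = 1.8824 mol; at 90.11% yield, n(CO2) = 1.6962 mol.
Step 2 (CO2:Na2CO3 = 1:1): theoretical n(Na2CO3) = 1.6962 mol, so theoretical mass = 1.6962 × 105.99 = 179.78 g.
At 72.20% yield, actual mass of Na2CO3 = 179.78 × 0.7220 = 129.80 g.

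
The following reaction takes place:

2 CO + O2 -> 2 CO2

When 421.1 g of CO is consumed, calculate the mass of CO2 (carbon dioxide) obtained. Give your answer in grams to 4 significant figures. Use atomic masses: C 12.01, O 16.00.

661.6 g

M(CO) = 12.01 + 16.00 = 28.01 g/mol.
M(CO2) = 12.01 + 2(16.00) = 44.01 g/mol.
n(CO) = 421.10 g / 28.01 g/mol = 15.034 mol.
From the equation the CO:CO2 mole ratio is 2:2, so n(CO2) = 15.034 × 2/2 = 15.034 mol.
Mass of CO2 = 15.034 mol × 44.01 g/mol = 661.64 g.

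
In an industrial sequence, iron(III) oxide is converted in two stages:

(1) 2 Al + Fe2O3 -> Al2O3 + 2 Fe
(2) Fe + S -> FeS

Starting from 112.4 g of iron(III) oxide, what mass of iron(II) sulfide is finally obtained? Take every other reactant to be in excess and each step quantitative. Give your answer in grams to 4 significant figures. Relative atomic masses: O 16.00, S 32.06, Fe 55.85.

123.7 g

M(Fe2O3) = 2(55.85) + 3(16.00) = 159.70 g/mol.
M(FeS) = 55.85 + 32.06 = 87.91 g/mol.
n(Fe2O3) = 112.40 / 159.70 = 0.70382 mol.
Step 1 gives a 1:2 ratio of Fe2O3 to Fe, so n(Fe) = 1.4076 mol.
In step 2 the Fe:FeS ratio is 1:1, so n(FeS) = 1.4076 mol.
Mass of FeS = 1.4076 × 87.91 = 123.75 g.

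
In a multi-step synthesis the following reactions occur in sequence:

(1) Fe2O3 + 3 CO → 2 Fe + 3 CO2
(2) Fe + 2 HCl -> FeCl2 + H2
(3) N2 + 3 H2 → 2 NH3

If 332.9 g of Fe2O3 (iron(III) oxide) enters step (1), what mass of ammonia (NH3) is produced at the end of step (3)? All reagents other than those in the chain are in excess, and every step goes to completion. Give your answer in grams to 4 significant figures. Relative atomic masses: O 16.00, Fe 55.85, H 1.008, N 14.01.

M(Fe2O3) = 2(55.85) + 3(16.00) = 159.70 g/mol.
M(NH3) = 14.01 + 3(1.008) = 17.034 g/mol.
n(Fe2O3) = 332.9 / 159.70 = 2.0845 mol.
Reaction (1): Fe2O3→Fe ratio 1:2 ⇒ n(Fe) = 4.1691 mol.
Reaction (2): Fe→H2 ratio 1:1 ⇒ n(H2) = 4.1691 mol.
Reaction (3): H2→NH3 ratio 3:2 ⇒ n(NH3) = 2.7794 mol.
Mass of NH3 = 2.7794 × 17.034 = 47.344 g.

47.34 g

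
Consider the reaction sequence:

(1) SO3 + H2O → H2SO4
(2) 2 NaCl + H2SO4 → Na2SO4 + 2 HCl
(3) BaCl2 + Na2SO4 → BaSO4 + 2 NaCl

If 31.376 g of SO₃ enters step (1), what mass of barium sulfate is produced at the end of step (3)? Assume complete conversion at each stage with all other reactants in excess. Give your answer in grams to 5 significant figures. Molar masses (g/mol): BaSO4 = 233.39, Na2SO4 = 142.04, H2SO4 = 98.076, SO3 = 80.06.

91.467 g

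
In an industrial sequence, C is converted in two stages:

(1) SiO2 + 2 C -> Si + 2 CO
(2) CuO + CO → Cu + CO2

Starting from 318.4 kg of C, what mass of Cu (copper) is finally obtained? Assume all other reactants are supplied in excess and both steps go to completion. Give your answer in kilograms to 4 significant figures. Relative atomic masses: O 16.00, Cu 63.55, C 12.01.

1685 kg

M(C) = 12.01 g/mol.
M(Cu) = 63.55 g/mol.
318.4 kg = 318400 g.
n(C) = 318400 / 12.01 = 26511 mol.
Step 1 gives a 2:2 ratio of C to CO, so n(CO) = 26511 mol.
In step 2 the CO:Cu ratio is 1:1, so n(Cu) = 26511 mol.
Mass of Cu = 26511 × 63.55 = 1.6848 × 10^6 g = 1685 kg.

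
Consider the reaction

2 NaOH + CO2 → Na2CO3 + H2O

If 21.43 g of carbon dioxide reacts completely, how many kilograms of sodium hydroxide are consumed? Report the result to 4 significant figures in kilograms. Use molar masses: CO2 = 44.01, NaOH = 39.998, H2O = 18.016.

n(CO2) = 21.430 g / 44.01 g/mol = 0.48693 mol.
From the equation the CO2:NaOH mole ratio is 1:2, so n(NaOH) = 0.48693 × 2/1 = 0.97387 mol.
Mass of NaOH = 0.97387 mol × 39.998 g/mol = 38.953 g.
Converting to kg: 38.953 g = 0.03895 kg.

0.03895 kg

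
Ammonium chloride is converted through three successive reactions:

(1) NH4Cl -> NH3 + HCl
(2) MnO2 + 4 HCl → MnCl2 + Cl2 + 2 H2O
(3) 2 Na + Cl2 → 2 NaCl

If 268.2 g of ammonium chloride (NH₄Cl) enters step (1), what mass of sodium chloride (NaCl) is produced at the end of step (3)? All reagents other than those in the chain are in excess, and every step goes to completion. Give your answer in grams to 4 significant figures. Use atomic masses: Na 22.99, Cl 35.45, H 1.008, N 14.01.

M(NH4Cl) = 14.01 + 4(1.008) + 35.45 = 53.492 g/mol.
M(NaCl) = 22.99 + 35.45 = 58.44 g/mol.
n(NH4Cl) = 268.2 / 53.492 = 5.0138 mol.
Reaction (1): NH4Cl→HCl ratio 1:1 ⇒ n(HCl) = 5.0138 mol.
Reaction (2): HCl→Cl2 ratio 4:1 ⇒ n(Cl2) = 1.2535 mol.
Reaction (3): Cl2→NaCl ratio 1:2 ⇒ n(NaCl) = 2.5069 mol.
Mass of NaCl = 2.5069 × 58.44 = 146.50 g.

146.5 g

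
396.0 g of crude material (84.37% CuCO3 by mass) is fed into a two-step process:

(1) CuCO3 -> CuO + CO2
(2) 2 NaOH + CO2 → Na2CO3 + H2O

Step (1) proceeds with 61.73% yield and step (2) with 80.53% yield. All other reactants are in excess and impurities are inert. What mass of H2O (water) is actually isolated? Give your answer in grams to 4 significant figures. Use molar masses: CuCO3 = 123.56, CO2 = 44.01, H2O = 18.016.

Pure CuCO3 = 396.0 × 0.8437 = 334.11 g.
n(CuCO3) = 334.11 / 123.56 = 2.7040 mol.
Step 1 (CuCO3:CO2 = 1:1): theoretical n(CO2) = 2.7040 mol; at 61.73% yield, n(CO2) = 1.6692 mol.
Step 2 (CO2:H2O = 1:1): theoretical n(H2O) = 1.6692 mol, so theoretical mass = 1.6692 × 18.016 = 30.072 g.
At 80.53% yield, actual mass of H2O = 30.072 × 0.8053 = 24.217 g.

24.22 g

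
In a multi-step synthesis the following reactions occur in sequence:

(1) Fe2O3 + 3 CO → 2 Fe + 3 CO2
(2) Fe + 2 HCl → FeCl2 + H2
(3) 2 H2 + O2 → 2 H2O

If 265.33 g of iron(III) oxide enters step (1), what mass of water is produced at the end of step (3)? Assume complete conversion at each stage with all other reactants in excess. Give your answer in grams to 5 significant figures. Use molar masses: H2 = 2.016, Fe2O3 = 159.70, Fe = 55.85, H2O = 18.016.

59.865 g

n(Fe2O3) = 265.33 / 159.70 = 1.66143 mol.
Reaction (1): Fe2O3→Fe ratio 1:2 ⇒ n(Fe) = 3.32286 mol.
Reaction (2): Fe→H2 ratio 1:1 ⇒ n(H2) = 3.32286 mol.
Reaction (3): H2→H2O ratio 2:2 ⇒ n(H2O) = 3.32286 mol.
Mass of H2O = 3.32286 × 18.016 = 59.8646 g.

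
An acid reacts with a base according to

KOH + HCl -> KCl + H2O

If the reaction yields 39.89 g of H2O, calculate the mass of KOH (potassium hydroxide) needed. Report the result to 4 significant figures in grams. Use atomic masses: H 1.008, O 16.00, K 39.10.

M(H2O) = 2(1.008) + 16.00 = 18.016 g/mol.
M(KOH) = 39.10 + 16.00 + 1.008 = 56.108 g/mol.
n(H2O) = 39.890 g / 18.016 g/mol = 2.2141 mol.
From the equation the H2O:KOH mole ratio is 1:1, so n(KOH) = 2.2141 × 1/1 = 2.2141 mol.
Mass of KOH = 2.2141 mol × 56.108 g/mol = 124.23 g.

124.2 g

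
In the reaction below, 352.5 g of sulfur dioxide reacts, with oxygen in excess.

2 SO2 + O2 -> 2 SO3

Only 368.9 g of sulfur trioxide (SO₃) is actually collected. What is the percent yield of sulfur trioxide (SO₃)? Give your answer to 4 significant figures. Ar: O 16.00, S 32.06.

83.74 %

M(SO2) = 32.06 + 2(16.00) = 64.06 g/mol.
M(SO3) = 32.06 + 3(16.00) = 80.06 g/mol.
n(SO2) = 352.50 g / 64.06 g/mol = 5.5027 mol.
From the equation the SO2:SO3 mole ratio is 2:2, so n(SO3) = 5.5027 × 2/2 = 5.5027 mol.
Mass of SO3 = 5.5027 mol × 80.06 g/mol = 440.54 g.
This is the theoretical yield. Percent yield = 368.9 g / 440.54 g × 100% = 83.738%.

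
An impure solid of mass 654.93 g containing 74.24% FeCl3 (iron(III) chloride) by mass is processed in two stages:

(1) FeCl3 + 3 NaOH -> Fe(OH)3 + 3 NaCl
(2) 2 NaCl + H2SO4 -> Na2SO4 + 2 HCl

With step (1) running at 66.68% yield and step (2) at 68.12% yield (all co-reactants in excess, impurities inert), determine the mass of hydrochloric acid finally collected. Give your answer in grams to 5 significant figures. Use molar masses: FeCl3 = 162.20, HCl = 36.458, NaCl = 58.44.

148.92 g

Pure FeCl3 = 654.93 × 0.7424 = 486.220 g.
n(FeCl3) = 486.220 / 162.20 = 2.99766 mol.
Step 1 (FeCl3:NaCl = 1:3): theoretical n(NaCl) = 8.99297 mol; at 66.68% yield, n(NaCl) = 5.99651 mol.
Step 2 (NaCl:HCl = 2:2): theoretical n(HCl) = 5.99651 mol, so theoretical mass = 5.99651 × 36.458 = 218.621 g.
At 68.12% yield, actual mass of HCl = 218.621 × 0.6812 = 148.925 g.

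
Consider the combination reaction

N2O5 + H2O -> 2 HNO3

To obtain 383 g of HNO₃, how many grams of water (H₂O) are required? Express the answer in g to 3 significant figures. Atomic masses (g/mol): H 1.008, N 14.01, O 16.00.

54.7 g

M(HNO3) = 1.008 + 14.01 + 3(16.00) = 63.018 g/mol.
M(H2O) = 2(1.008) + 16.00 = 18.016 g/mol.
n(HNO3) = 383.0 g / 63.018 g/mol = 6.078 mol.
From the equation the HNO3:H2O mole ratio is 2:1, so n(H2O) = 6.078 × 1/2 = 3.039 mol.
Mass of H2O = 3.039 mol × 18.016 g/mol = 54.75 g.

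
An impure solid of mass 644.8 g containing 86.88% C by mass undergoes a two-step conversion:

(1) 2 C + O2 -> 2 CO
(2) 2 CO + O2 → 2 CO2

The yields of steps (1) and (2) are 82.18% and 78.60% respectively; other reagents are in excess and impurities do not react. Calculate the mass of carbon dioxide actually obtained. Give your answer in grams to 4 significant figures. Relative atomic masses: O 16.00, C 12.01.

1326 g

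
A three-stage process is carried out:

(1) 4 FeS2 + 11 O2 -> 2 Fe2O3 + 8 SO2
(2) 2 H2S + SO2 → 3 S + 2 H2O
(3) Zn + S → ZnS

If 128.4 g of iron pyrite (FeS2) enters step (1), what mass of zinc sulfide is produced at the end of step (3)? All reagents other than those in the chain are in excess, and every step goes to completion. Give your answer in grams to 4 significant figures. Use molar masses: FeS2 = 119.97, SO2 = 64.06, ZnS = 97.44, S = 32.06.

625.7 g

n(FeS2) = 128.4 / 119.97 = 1.0703 mol.
Reaction (1): FeS2→SO2 ratio 4:8 ⇒ n(SO2) = 2.1405 mol.
Reaction (2): SO2→S ratio 1:3 ⇒ n(S) = 6.4216 mol.
Reaction (3): S→ZnS ratio 1:1 ⇒ n(ZnS) = 6.4216 mol.
Mass of ZnS = 6.4216 × 97.44 = 625.72 g.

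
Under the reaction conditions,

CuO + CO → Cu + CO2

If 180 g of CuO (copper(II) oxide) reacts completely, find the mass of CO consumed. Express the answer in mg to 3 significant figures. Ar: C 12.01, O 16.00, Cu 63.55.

63400 mg

M(CuO) = 63.55 + 16.00 = 79.55 g/mol.
M(CO) = 12.01 + 16.00 = 28.01 g/mol.
n(CuO) = 180.0 g / 79.55 g/mol = 2.263 mol.
From the equation the CuO:CO mole ratio is 1:1, so n(CO) = 2.263 × 1/1 = 2.263 mol.
Mass of CO = 2.263 mol × 28.01 g/mol = 63.38 g.
Converting to mg: 63.38 g = 63400 mg.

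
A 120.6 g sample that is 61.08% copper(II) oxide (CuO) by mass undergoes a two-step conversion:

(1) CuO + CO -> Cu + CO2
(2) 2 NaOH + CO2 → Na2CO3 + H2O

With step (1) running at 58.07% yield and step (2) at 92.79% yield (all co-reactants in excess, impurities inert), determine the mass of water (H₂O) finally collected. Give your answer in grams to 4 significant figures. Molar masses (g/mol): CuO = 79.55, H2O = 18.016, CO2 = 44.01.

Pure CuO = 120.6 × 0.6108 = 73.662 g.
n(CuO) = 73.662 / 79.55 = 0.92599 mol.
Step 1 (CuO:CO2 = 1:1): theoretical n(CO2) = 0.92599 mol; at 58.07% yield, n(CO2) = 0.53772 mol.
Step 2 (CO2:H2O = 1:1): theoretical n(H2O) = 0.53772 mol, so theoretical mass = 0.53772 × 18.016 = 9.6876 g.
At 92.79% yield, actual mass of H2O = 9.6876 × 0.9279 = 8.9891 g.

8.989 g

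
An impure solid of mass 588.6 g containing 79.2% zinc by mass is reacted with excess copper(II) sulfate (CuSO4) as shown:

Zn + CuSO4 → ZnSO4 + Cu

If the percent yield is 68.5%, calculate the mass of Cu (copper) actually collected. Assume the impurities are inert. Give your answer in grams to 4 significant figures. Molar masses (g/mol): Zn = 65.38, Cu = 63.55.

310.4 g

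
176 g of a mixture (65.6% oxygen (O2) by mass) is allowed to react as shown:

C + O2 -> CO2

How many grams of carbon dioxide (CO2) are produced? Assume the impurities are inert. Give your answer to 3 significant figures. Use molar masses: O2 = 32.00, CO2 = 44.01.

159 g

Mass of pure O2 = 176 g × 0.656 = 115.5 g.
n(O2) = 115.5 g / 32.00 g/mol = 3.608 mol.
From the equation the O2:CO2 mole ratio is 1:1, so n(CO2) = 3.608 × 1/1 = 3.608 mol.
Mass of CO2 = 3.608 mol × 44.01 g/mol = 158.8 g.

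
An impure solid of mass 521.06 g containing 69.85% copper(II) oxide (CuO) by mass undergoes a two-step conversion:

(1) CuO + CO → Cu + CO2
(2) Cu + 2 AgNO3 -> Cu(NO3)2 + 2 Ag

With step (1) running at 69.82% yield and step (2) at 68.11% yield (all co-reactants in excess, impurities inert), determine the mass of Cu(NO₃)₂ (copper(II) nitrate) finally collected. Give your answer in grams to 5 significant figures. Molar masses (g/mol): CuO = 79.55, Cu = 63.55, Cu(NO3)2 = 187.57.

408.10 g

Pure CuO = 521.06 × 0.6985 = 363.960 g.
n(CuO) = 363.960 / 79.55 = 4.57524 mol.
Step 1 (CuO:Cu = 1:1): theoretical n(Cu) = 4.57524 mol; at 69.82% yield, n(Cu) = 3.19443 mol.
Step 2 (Cu:Cu(NO3)2 = 1:1): theoretical n(Cu(NO3)2) = 3.19443 mol, so theoretical mass = 3.19443 × 187.57 = 599.180 g.
At 68.11% yield, actual mass of Cu(NO3)2 = 599.180 × 0.6811 = 408.101 g.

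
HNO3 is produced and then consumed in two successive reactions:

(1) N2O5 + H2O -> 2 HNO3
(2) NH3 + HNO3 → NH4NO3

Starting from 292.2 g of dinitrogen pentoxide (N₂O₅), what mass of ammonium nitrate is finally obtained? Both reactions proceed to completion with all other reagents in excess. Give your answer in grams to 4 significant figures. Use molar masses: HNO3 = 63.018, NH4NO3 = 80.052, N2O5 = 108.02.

n(N2O5) = 292.20 / 108.02 = 2.7051 mol.
Step 1 gives a 1:2 ratio of N2O5 to HNO3, so n(HNO3) = 5.4101 mol.
In step 2 the HNO3:NH4NO3 ratio is 1:1, so n(NH4NO3) = 5.4101 mol.
Mass of NH4NO3 = 5.4101 × 80.052 = 433.09 g.

433.1 g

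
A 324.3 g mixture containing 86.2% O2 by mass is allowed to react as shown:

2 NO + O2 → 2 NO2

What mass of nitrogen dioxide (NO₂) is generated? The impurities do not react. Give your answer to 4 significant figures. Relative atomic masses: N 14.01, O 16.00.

Mass of pure O2 = 324.3 g × 0.862 = 279.55 g.
M(O2) = 2(16.00) = 32.00 g/mol.
M(NO2) = 14.01 + 2(16.00) = 46.01 g/mol.
n(O2) = 279.55 g / 32.00 g/mol = 8.7358 mol.
From the equation the O2:NO2 mole ratio is 1:2, so n(NO2) = 8.7358 × 2/1 = 17.472 mol.
Mass of NO2 = 17.472 mol × 46.01 g/mol = 803.87 g.

803.9 g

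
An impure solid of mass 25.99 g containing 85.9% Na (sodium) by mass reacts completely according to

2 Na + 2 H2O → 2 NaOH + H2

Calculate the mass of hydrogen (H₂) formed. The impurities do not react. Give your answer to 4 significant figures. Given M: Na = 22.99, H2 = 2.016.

0.9789 g

Mass of pure Na = 25.99 g × 0.859 = 22.325 g.
n(Na) = 22.325 g / 22.99 g/mol = 0.97109 mol.
From the equation the Na:H2 mole ratio is 2:1, so n(H2) = 0.97109 × 1/2 = 0.48555 mol.
Mass of H2 = 0.48555 mol × 2.016 g/mol = 0.97886 g.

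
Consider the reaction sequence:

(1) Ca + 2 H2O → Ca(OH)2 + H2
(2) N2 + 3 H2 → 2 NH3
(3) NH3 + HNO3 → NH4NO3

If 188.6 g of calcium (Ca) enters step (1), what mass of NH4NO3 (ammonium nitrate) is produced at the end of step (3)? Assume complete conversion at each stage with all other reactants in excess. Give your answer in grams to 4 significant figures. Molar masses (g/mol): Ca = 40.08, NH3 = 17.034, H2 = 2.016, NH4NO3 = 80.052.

251.1 g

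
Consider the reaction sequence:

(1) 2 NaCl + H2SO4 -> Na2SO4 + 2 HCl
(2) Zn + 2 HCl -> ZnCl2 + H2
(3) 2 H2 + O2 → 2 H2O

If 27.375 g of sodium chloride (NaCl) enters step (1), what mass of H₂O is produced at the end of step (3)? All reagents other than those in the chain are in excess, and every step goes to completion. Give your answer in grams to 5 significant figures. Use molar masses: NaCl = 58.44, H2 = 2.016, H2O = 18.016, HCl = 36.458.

4.2196 g

n(NaCl) = 27.375 / 58.44 = 0.468429 mol.
Reaction (1): NaCl→HCl ratio 2:2 ⇒ n(HCl) = 0.468429 mol.
Reaction (2): HCl→H2 ratio 2:1 ⇒ n(H2) = 0.234215 mol.
Reaction (3): H2→H2O ratio 2:2 ⇒ n(H2O) = 0.234215 mol.
Mass of H2O = 0.234215 × 18.016 = 4.21961 g.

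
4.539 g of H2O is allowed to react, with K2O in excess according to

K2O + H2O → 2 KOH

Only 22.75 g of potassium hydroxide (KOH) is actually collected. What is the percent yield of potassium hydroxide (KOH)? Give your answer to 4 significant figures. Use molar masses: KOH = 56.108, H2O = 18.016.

n(H2O) = 4.5390 g / 18.016 g/mol = 0.25194 mol.
From the equation the H2O:KOH mole ratio is 1:2, so n(KOH) = 0.25194 × 2/1 = 0.50389 mol.
Mass of KOH = 0.50389 mol × 56.108 g/mol = 28.272 g.
This is the theoretical yield. Percent yield = 22.75 g / 28.272 g × 100% = 80.468%.

80.47 %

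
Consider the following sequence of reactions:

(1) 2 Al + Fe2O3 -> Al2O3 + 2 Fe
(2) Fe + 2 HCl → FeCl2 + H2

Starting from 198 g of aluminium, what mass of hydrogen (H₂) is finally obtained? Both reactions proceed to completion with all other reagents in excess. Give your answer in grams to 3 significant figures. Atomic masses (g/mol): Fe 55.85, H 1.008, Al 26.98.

14.8 g

M(Al) = 26.98 g/mol.
M(H2) = 2(1.008) = 2.016 g/mol.
n(Al) = 198.0 / 26.98 = 7.339 mol.
Step 1 gives a 2:2 ratio of Al to Fe, so n(Fe) = 7.339 mol.
In step 2 the Fe:H2 ratio is 1:1, so n(H2) = 7.339 mol.
Mass of H2 = 7.339 × 2.016 = 14.79 g.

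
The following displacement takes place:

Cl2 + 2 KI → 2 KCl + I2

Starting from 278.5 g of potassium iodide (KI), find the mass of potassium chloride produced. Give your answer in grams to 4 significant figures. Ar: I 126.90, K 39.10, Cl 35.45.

M(KI) = 39.10 + 126.90 = 166.00 g/mol.
M(KCl) = 39.10 + 35.45 = 74.55 g/mol.
n(KI) = 278.50 g / 166.00 g/mol = 1.6777 mol.
From the equation the KI:KCl mole ratio is 2:2, so n(KCl) = 1.6777 × 2/2 = 1.6777 mol.
Mass of KCl = 1.6777 mol × 74.55 g/mol = 125.07 g.

125.1 g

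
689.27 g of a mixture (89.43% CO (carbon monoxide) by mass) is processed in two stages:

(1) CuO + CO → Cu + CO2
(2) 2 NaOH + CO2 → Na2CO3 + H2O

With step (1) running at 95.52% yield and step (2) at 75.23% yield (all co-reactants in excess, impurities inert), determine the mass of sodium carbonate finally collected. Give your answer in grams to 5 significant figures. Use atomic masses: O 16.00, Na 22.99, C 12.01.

1676.1 g

Pure CO = 689.27 × 0.8943 = 616.414 g.
M(CO) = 12.01 + 16.00 = 28.01 g/mol.
M(Na2CO3) = 2(22.99) + 12.01 + 3(16.00) = 105.99 g/mol.
n(CO) = 616.414 / 28.01 = 22.0069 mol.
Step 1 (CO:CO2 = 1:1): theoretical n(CO2) = 22.0069 mol; at 95.52% yield, n(CO2) = 21.0210 mol.
Step 2 (CO2:Na2CO3 = 1:1): theoretical n(Na2CO3) = 21.0210 mol, so theoretical mass = 21.0210 × 105.99 = 2228.02 g.
At 75.23% yield, actual mass of Na2CO3 = 2228.02 × 0.7523 = 1676.14 g.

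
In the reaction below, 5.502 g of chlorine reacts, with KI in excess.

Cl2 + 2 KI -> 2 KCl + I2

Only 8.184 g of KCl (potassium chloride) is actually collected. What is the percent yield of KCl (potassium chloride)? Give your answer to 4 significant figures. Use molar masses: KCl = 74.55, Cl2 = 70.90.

70.73 %

n(Cl2) = 5.5020 g / 70.90 g/mol = 0.077602 mol.
From the equation the Cl2:KCl mole ratio is 1:2, so n(KCl) = 0.077602 × 2/1 = 0.15520 mol.
Mass of KCl = 0.15520 mol × 74.55 g/mol = 11.570 g.
This is the theoretical yield. Percent yield = 8.184 g / 11.570 g × 100% = 70.732%.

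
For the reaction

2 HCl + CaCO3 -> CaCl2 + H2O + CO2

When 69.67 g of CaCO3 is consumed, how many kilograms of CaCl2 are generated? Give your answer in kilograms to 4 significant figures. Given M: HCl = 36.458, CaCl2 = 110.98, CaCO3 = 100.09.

n(CaCO3) = 69.670 g / 100.09 g/mol = 0.69607 mol.
From the equation the CaCO3:CaCl2 mole ratio is 1:1, so n(CaCl2) = 0.69607 × 1/1 = 0.69607 mol.
Mass of CaCl2 = 0.69607 mol × 110.98 g/mol = 77.250 g.
Converting to kg: 77.250 g = 0.07725 kg.

0.07725 kg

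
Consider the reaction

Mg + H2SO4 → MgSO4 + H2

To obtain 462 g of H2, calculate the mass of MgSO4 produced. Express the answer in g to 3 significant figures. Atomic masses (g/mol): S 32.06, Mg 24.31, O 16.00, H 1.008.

27600 g

M(H2) = 2(1.008) = 2.016 g/mol.
M(MgSO4) = 24.31 + 32.06 + 4(16.00) = 120.37 g/mol.
n(H2) = 462.0 g / 2.016 g/mol = 229.2 mol.
From the equation the H2:MgSO4 mole ratio is 1:1, so n(MgSO4) = 229.2 × 1/1 = 229.2 mol.
Mass of MgSO4 = 229.2 mol × 120.37 g/mol = 27580 g.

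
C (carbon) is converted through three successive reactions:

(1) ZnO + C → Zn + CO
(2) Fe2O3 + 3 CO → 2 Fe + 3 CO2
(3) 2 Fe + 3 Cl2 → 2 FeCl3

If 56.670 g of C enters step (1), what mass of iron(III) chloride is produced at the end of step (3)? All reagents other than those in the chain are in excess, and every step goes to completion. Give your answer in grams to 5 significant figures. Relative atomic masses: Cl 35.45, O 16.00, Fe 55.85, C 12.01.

M(C) = 12.01 g/mol.
M(FeCl3) = 55.85 + 3(35.45) = 162.20 g/mol.
n(C) = 56.670 / 12.01 = 4.71857 mol.
Reaction (1): C→CO ratio 1:1 ⇒ n(CO) = 4.71857 mol.
Reaction (2): CO→Fe ratio 3:2 ⇒ n(Fe) = 3.14571 mol.
Reaction (3): Fe→FeCl3 ratio 2:2 ⇒ n(FeCl3) = 3.14571 mol.
Mass of FeCl3 = 3.14571 × 162.20 = 510.234 g.

510.23 g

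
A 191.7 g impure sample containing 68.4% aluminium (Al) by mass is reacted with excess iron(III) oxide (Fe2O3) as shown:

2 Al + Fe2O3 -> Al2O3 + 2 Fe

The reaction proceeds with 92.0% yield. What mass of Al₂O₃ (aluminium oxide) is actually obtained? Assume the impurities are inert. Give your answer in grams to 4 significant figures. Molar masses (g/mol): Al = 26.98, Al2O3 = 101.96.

227.9 g

Pure Al available = 191.7 g × 0.684 = 131.12 g.
n(Al) = 131.12 g / 26.98 g/mol = 4.8600 mol.
From the equation the Al:Al2O3 mole ratio is 2:1, so n(Al2O3) = 4.8600 × 1/2 = 2.4300 mol.
Mass of Al2O3 = 2.4300 mol × 101.96 g/mol = 247.76 g.
Actual mass collected = 247.76 g × 0.920 = 227.94 g.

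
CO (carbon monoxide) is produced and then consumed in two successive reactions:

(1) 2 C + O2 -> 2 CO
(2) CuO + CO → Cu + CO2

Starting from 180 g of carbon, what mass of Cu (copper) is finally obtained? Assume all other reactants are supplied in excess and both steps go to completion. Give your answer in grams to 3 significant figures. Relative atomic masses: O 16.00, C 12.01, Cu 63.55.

952 g

M(C) = 12.01 g/mol.
M(Cu) = 63.55 g/mol.
n(C) = 180.0 / 12.01 = 14.99 mol.
Step 1 gives a 2:2 ratio of C to CO, so n(CO) = 14.99 mol.
In step 2 the CO:Cu ratio is 1:1, so n(Cu) = 14.99 mol.
Mass of Cu = 14.99 × 63.55 = 952.5 g.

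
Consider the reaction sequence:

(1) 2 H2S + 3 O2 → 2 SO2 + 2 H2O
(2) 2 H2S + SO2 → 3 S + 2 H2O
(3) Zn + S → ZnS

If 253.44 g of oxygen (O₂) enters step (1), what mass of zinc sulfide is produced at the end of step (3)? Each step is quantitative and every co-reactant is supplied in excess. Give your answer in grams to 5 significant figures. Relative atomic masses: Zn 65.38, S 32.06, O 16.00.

1543.4 g

M(O2) = 2(16.00) = 32.00 g/mol.
M(ZnS) = 65.38 + 32.06 = 97.44 g/mol.
n(O2) = 253.44 / 32.00 = 7.92000 mol.
Reaction (1): O2→SO2 ratio 3:2 ⇒ n(SO2) = 5.28000 mol.
Reaction (2): SO2→S ratio 1:3 ⇒ n(S) = 15.8400 mol.
Reaction (3): S→ZnS ratio 1:1 ⇒ n(ZnS) = 15.8400 mol.
Mass of ZnS = 15.8400 × 97.44 = 1543.45 g.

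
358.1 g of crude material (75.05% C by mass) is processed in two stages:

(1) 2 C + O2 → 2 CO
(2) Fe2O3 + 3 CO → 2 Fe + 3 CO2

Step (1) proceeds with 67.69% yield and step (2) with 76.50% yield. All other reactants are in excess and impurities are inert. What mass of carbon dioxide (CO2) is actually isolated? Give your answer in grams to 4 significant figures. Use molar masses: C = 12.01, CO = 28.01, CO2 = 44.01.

510.0 g

Pure C = 358.1 × 0.7505 = 268.75 g.
n(C) = 268.75 / 12.01 = 22.378 mol.
Step 1 (C:CO = 2:2): theoretical n(CO) = 22.378 mol; at 67.69% yield, n(CO) = 15.147 mol.
Step 2 (CO:CO2 = 3:3): theoretical n(CO2) = 15.147 mol, so theoretical mass = 15.147 × 44.01 = 666.63 g.
At 76.50% yield, actual mass of CO2 = 666.63 × 0.7650 = 509.98 g.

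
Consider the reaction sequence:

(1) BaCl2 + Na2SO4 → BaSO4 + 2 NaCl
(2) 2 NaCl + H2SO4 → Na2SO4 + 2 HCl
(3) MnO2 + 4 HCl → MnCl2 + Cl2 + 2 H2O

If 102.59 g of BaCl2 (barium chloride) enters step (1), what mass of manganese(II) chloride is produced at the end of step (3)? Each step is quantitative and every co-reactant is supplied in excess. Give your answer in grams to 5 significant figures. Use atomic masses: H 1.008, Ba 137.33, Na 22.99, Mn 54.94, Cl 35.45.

M(BaCl2) = 137.33 + 2(35.45) = 208.23 g/mol.
M(MnCl2) = 54.94 + 2(35.45) = 125.84 g/mol.
n(BaCl2) = 102.59 / 208.23 = 0.492676 mol.
Reaction (1): BaCl2→NaCl ratio 1:2 ⇒ n(NaCl) = 0.985353 mol.
Reaction (2): NaCl→HCl ratio 2:2 ⇒ n(HCl) = 0.985353 mol.
Reaction (3): HCl→MnCl2 ratio 4:1 ⇒ n(MnCl2) = 0.246338 mol.
Mass of MnCl2 = 0.246338 × 125.84 = 30.9992 g.

30.999 g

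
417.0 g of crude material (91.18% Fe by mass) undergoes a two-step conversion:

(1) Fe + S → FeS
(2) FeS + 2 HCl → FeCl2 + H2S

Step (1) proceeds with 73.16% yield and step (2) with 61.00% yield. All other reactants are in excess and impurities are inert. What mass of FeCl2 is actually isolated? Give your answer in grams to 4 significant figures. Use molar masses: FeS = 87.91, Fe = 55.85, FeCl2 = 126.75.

385.1 g

Pure Fe = 417.0 × 0.9118 = 380.22 g.
n(Fe) = 380.22 / 55.85 = 6.8079 mol.
Step 1 (Fe:FeS = 1:1): theoretical n(FeS) = 6.8079 mol; at 73.16% yield, n(FeS) = 4.9807 mol.
Step 2 (FeS:FeCl2 = 1:1): theoretical n(FeCl2) = 4.9807 mol, so theoretical mass = 4.9807 × 126.75 = 631.30 g.
At 61.00% yield, actual mass of FeCl2 = 631.30 × 0.6100 = 385.09 g.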